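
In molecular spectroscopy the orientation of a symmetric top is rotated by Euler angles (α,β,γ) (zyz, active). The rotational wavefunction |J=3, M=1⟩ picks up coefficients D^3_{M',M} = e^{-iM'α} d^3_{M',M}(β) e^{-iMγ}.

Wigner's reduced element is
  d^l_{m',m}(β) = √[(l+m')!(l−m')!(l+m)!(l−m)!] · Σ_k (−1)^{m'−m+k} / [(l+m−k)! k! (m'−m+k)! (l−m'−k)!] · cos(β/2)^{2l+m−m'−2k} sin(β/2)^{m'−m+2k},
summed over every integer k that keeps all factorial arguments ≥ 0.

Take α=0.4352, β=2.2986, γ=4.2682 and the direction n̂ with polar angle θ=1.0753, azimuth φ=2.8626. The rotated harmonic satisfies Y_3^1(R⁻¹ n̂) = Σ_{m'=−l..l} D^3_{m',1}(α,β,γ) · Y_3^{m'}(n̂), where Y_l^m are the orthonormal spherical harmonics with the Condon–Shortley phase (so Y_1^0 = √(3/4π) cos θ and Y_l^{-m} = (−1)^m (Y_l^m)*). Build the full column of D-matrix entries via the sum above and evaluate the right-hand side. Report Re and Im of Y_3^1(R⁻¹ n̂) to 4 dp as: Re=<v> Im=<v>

Need the full column D^3_{m',1} for m'=−3..3 at α=0.4352, β=2.2986, γ=4.2682.
cos(β/2)=0.409126, sin(β/2)=0.912478
d^3_{-3,1}: single k=4 term ⇒ +0.449417;  D = -0.442237-0.080013i
d^3_{-2,1}: k∈[3..4] ⇒ +0.329055 -0.818406 = -0.489351;  D = +0.473377-0.124008i
d^3_{-1,1}: k∈[2..4] ⇒ +0.139967 -0.928312 +0.577210 = -0.211135;  D = +0.162648-0.134624i
d^3_{0,1}: k∈[1..3] ⇒ +0.036233 -0.540693 +0.896519 = +0.392058;  D = -0.168478+0.354013i
d^3_{1,1}: k∈[0..2] ⇒ +0.004690 -0.186623 +0.696234 = +0.514301;  D = -0.004623+0.514280i
d^3_{2,1}: k∈[0..1] ⇒ -0.033076 +0.329055 = +0.295980;  D = +0.122365+0.269501i
d^3_{3,1}: single k=0 term ⇒ +0.090348;  D = +0.068553+0.058850i
Y_3^{m'}(θ=1.0753,φ=2.8626) and Σ D·Y over m':
  (-0.4422-0.0800i)·(-0.1902-0.2110i)  (+0.4734-0.1240i)·(+0.3190+0.1991i)  (+0.1626-0.1346i)·(-0.0356-0.0102i)  (-0.1685+0.3540i)·(-0.3317+0.0000i)  (-0.0046+0.5143i)·(+0.0356-0.0102i)  (+0.1224+0.2695i)·(+0.3190-0.1991i)  (+0.0686+0.0588i)·(+0.1902-0.2110i)
Y_3^1(R⁻¹ n̂) = +0.414930+0.125625i

Re=0.4149 Im=0.1256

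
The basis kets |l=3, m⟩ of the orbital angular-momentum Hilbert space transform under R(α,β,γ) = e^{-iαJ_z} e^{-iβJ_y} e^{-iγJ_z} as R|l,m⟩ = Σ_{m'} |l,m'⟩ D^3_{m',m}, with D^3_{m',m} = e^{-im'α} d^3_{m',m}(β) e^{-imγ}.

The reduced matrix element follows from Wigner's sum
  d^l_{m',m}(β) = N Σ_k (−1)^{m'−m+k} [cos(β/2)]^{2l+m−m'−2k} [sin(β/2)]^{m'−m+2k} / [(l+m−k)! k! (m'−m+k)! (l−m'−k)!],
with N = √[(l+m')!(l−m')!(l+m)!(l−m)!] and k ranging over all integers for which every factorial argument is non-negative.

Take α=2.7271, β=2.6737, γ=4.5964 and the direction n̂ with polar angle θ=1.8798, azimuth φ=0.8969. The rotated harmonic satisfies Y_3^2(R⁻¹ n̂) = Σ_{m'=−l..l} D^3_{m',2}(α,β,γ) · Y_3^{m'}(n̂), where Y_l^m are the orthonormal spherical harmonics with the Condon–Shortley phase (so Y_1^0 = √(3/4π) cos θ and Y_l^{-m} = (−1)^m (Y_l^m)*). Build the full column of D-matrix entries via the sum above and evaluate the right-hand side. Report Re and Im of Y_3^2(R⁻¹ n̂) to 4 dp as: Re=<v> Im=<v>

Re=0.0909 Im=0.1322

Need the full column D^3_{m',2} for m'=−3..3 at α=2.7271, β=2.6737, γ=4.5964.
cos(β/2)=0.231818, sin(β/2)=0.972759
d^3_{-3,2}: single k=5 term ⇒ +0.494595;  D = +0.262427-0.419233i
d^3_{-2,2}: k∈[4..5] ⇒ +0.240595 -0.847290 = -0.606695;  D = +0.501750-0.341066i
d^3_{-1,2}: k∈[3..4] ⇒ +0.072525 -0.638519 = -0.565994;  D = -0.556593+0.102730i
d^3_{0,2}: k∈[2..3] ⇒ +0.014968 -0.263558 = -0.248590;  D = +0.241932+0.057152i
d^3_{1,2}: k∈[1..2] ⇒ +0.002059 -0.072525 = -0.070466;  D = -0.056247-0.042447i
d^3_{2,2}: k∈[0..1] ⇒ +0.000155 -0.013664 = -0.013509;  D = +0.006593+0.011791i
d^3_{3,2}: single k=0 term ⇒ -0.001595;  D = -0.000152-0.001588i
Y_3^{m'}(θ=1.8798,φ=0.8969) and Σ D·Y over m':
  (+0.2624-0.4192i)·(-0.3247-0.1572i)  (+0.5017-0.3411i)·(+0.0624+0.2751i)  (-0.5566+0.1027i)·(-0.1033+0.1293i)  (+0.2419+0.0572i)·(+0.2880+0.0000i)  (-0.0562-0.0424i)·(+0.1033+0.1293i)  (+0.0066+0.0118i)·(+0.0624-0.2751i)  (-0.0002-0.0016i)·(+0.3247-0.1572i)
Y_3^2(R⁻¹ n̂) = +0.090928+0.132234i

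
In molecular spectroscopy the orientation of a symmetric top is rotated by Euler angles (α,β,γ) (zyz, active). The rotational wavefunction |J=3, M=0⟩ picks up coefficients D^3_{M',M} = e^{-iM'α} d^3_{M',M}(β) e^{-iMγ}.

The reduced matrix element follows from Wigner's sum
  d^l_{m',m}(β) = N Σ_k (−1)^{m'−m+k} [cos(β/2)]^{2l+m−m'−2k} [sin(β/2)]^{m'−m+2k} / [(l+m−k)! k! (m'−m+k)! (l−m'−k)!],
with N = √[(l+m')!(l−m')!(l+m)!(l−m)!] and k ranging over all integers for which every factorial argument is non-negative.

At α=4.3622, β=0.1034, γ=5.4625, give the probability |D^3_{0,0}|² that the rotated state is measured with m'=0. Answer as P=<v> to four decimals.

P=0.9373

First d^3_{0,0}(β=0.1034), then the phase factors e^{-i(0)α} and e^{-i(0)γ}:
c=cos(0.1034/2)=0.998664, s=sin(0.1034/2)=0.051677; N=√[6·6·6·6]=36.000000
The bounds max(0,m−m')=0 and min(l+m,l−m')=3 give 4 terms
  k=0: (−1)^0·36.0000/(36)·0.9987^6·0.0517^0 = +0.992010
  k=1: (−1)^1·36.0000/(4)·0.9987^4·0.0517^2 = -0.023906
  k=2: (−1)^2·36.0000/(4)·0.9987^2·0.0517^4 = +0.000064
  k=3: (−1)^3·36.0000/(36)·0.9987^0·0.0517^6 = -0.000000
d^3_{0,0}(0.1034) = +0.992010 -0.023906 +0.000064 -0.000000 = +0.968167
|D^3_{0,0}|² = |d^3_{0,0}(β)|² = (+0.968167)² = 0.937348 (the z-rotation phases have unit modulus)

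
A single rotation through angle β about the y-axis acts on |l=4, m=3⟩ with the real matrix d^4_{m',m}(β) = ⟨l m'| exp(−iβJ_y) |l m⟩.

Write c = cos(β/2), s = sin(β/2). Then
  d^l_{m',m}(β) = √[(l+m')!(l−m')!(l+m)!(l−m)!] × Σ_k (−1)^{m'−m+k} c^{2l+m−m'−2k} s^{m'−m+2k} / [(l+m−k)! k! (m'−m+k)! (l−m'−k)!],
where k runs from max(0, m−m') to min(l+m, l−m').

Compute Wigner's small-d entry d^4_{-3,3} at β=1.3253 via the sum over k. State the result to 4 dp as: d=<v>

d^4_{-3,3}(β=1.3253) via Wigner's sum:
With c≡cos(β/2)=0.788365 and s≡sin(β/2)=0.615208, N=[1·5040·5040·1]^{1/2}=5040.000000
Admissible k: 6..7 (factorial args all ≥0)
  k=6: (−1)^0·5040.0000/(720)·0.7884^2·0.6152^6 = +0.235877
  k=7: (−1)^1·5040.0000/(5040)·0.7884^0·0.6152^8 = -0.020520
d^4_{-3,3}(1.3253) = +0.235877 -0.020520 = +0.215357

d=0.2154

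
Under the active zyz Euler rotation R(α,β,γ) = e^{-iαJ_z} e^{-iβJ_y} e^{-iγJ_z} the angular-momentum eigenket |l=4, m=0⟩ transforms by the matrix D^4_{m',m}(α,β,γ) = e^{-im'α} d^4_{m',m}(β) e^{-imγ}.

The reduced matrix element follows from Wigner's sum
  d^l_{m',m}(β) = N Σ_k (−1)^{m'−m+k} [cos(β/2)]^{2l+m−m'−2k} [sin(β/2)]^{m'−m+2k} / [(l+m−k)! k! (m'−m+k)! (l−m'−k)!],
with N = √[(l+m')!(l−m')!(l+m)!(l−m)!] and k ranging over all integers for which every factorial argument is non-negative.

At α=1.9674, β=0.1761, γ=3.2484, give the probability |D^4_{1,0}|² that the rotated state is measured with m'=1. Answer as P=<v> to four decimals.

Split into d^4_{1,0}(β=0.1761) × two z-phases.
Half-angle: c=0.996126, s=0.087936. N=√(120·6·24·24)=643.987578
The bounds max(0,m−m')=0 and min(l+m,l−m')=3 give 4 terms
  k=0: (−1)^1·643.9876/(144)·0.9961^7·0.0879^1 = -0.382722
  k=1: (−1)^2·643.9876/(24)·0.9961^5·0.0879^3 = +0.017895
  k=2: (−1)^3·643.9876/(24)·0.9961^3·0.0879^5 = -0.000139
  k=3: (−1)^4·643.9876/(144)·0.9961^1·0.0879^7 = +0.000000
d^4_{1,0}(0.1761) = -0.382722 +0.017895 -0.000139 +0.000000 = -0.364966
|D^4_{1,0}|² = |d^4_{1,0}(β)|² = (-0.364966)² = 0.133200 (the z-rotation phases have unit modulus)

P=0.1332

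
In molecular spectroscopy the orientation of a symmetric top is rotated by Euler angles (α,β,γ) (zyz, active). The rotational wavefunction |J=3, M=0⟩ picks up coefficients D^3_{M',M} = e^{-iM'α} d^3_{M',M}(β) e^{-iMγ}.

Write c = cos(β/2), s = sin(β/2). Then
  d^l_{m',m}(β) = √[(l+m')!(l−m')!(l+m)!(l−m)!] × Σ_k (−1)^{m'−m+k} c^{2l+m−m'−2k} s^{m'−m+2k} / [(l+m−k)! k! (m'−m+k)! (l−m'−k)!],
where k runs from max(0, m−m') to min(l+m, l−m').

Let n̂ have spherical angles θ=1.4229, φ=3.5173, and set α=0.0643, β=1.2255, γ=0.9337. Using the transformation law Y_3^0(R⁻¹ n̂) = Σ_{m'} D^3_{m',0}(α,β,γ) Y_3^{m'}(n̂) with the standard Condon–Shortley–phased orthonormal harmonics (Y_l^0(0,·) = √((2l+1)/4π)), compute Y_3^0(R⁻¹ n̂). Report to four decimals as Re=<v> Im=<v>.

Need the full column D^3_{m',0} for m'=−3..3 at α=0.0643, β=1.2255, γ=0.9337.
cos(β/2)=0.818070, sin(β/2)=0.575119
d^3_{-3,0}: single k=3 term ⇒ +0.465757;  D = +0.457118+0.089288i
d^3_{-2,0}: k∈[2..3] ⇒ +0.811405 -0.401026 = +0.410378;  D = +0.406989+0.052629i
d^3_{-1,0}: k∈[1..3] ⇒ +0.729961 -1.082322 +0.178308 = -0.174053;  D = -0.173693-0.011184i
d^3_{0,0}: k∈[0..3] ⇒ +0.299738 -1.333274 +0.658954 -0.036187 = -0.410769;  D = -0.410769+0.000000i
d^3_{1,0}: k∈[0..2] ⇒ -0.729961 +1.082322 -0.178308 = +0.174053;  D = +0.173693-0.011184i
d^3_{2,0}: k∈[0..1] ⇒ +0.811405 -0.401026 = +0.410378;  D = +0.406989-0.052629i
d^3_{3,0}: single k=0 term ⇒ -0.465757;  D = -0.457118+0.089288i
Y_3^{m'}(θ=1.4229,φ=3.5173) and Σ D·Y over m':
  (+0.4571+0.0893i)·(-0.1733+0.3646i)  (+0.4070+0.0526i)·(+0.1077-0.1006i)  (-0.1737-0.0112i)·(+0.2651-0.1046i)  (-0.4108+0.0000i)·(-0.1590+0.0000i)  (+0.1737-0.0112i)·(-0.2651-0.1046i)  (+0.4070-0.0526i)·(+0.1077+0.1006i)  (-0.4571+0.0893i)·(+0.1733+0.3646i)
Y_3^0(R⁻¹ n̂) = -0.154439+0.000000i

Re=-0.1544 Im=0.0000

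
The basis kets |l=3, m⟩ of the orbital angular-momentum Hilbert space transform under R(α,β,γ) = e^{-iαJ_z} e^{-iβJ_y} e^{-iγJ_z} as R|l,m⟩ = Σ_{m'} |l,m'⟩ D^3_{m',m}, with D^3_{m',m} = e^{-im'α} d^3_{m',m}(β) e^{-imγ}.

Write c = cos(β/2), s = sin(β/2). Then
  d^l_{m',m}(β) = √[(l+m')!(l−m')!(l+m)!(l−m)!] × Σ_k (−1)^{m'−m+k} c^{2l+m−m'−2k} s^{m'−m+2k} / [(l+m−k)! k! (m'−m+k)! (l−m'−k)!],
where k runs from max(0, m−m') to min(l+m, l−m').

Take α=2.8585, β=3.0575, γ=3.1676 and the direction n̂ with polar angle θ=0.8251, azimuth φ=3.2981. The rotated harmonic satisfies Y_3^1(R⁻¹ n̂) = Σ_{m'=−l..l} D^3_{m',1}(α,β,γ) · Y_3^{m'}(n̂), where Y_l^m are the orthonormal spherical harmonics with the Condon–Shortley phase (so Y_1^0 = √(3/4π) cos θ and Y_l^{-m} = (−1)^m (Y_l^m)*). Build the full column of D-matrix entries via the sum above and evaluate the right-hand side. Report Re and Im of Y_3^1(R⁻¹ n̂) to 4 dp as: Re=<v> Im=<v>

Re=-0.2122 Im=0.0989

Need the full column D^3_{m',1} for m'=−3..3 at α=2.8585, β=3.0575, γ=3.1676.
cos(β/2)=0.042034, sin(β/2)=0.999116
d^3_{-3,1}: single k=4 term ⇒ +0.006819;  D = +0.004369-0.005235i
d^3_{-2,1}: k∈[3..4] ⇒ +0.000468 -0.132337 = -0.131868;  D = +0.109413-0.073606i
d^3_{-1,1}: k∈[2..4] ⇒ +0.000019 -0.014085 +0.994709 = +0.980643;  D = +0.934168-0.298313i
d^3_{0,1}: k∈[1..3] ⇒ +0.000000 -0.000770 +0.144968 = +0.144198;  D = -0.144149+0.003750i
d^3_{1,1}: k∈[0..2] ⇒ +0.000000 -0.000025 +0.010564 = +0.010539;  D = +0.010192+0.002680i
d^3_{2,1}: k∈[0..1] ⇒ -0.000000 +0.000468 = +0.000468;  D = -0.000401-0.000241i
d^3_{3,1}: single k=0 term ⇒ +0.000012;  D = +0.000008+0.000009i
Y_3^{m'}(θ=0.8251,φ=3.2981) and Σ D·Y over m':
  (+0.0044-0.0052i)·(-0.1475+0.0748i)  (+0.1094-0.0736i)·(+0.3560-0.1152i)  (+0.9342-0.2983i)·(-0.3053+0.0482i)  (-0.1441+0.0037i)·(-0.1768+0.0000i)  (+0.0102+0.0027i)·(+0.3053+0.0482i)  (-0.0004-0.0002i)·(+0.3560+0.1152i)  (+0.0000+0.0000i)·(+0.1475+0.0748i)
Y_3^1(R⁻¹ n̂) = -0.212224+0.098865i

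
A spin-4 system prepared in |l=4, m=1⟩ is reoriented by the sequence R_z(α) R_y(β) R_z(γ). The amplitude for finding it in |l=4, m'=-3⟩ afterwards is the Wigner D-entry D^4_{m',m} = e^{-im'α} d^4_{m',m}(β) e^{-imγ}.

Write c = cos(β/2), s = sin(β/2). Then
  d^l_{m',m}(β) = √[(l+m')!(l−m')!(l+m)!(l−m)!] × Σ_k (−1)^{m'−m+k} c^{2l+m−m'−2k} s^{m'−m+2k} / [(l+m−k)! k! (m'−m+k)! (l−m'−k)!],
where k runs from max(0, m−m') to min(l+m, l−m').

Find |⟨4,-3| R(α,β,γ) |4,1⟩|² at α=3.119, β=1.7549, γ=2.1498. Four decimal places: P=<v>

P=0.0103

First d^4_{-3,1}(β=1.7549), then the phase factors e^{-i(-3)α} and e^{-i(1)γ}:
With c≡cos(β/2)=0.639114 and s≡sin(β/2)=0.769112, N=[1·5040·120·6]^{1/2}=1904.940944
k∈{4,5} keeps every argument non-negative
  k=4: (−1)^0·1904.9409/(144)·0.6391^4·0.7691^4 = +0.772309
  k=5: (−1)^1·1904.9409/(240)·0.6391^2·0.7691^6 = -0.671064
d^4_{-3,1}(1.7549) = +0.772309 -0.671064 = +0.101245
|D^4_{-3,1}|² = |d^4_{-3,1}(β)|² = (+0.101245)² = 0.010251 (the z-rotation phases have unit modulus)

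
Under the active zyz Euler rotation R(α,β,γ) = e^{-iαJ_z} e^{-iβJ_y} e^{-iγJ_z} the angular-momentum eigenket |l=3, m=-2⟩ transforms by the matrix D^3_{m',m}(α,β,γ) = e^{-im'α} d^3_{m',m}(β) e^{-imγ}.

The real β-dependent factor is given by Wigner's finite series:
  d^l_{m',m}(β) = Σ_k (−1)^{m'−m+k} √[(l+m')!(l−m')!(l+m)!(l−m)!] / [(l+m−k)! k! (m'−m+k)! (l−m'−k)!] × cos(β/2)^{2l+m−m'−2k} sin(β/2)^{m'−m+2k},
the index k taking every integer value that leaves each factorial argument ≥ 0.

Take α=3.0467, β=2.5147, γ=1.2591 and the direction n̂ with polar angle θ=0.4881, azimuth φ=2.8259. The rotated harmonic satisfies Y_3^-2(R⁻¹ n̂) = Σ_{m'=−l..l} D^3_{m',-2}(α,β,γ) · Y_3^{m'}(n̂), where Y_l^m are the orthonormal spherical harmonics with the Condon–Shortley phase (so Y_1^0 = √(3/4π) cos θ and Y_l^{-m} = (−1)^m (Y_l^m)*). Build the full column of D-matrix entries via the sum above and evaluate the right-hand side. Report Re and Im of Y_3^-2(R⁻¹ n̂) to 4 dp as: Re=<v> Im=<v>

Re=0.2403 Im=-0.2754

Need the full column D^3_{m',-2} for m'=−3..3 at α=3.0467, β=2.5147, γ=1.2591.
cos(β/2)=0.308339, sin(β/2)=0.951277
d^3_{-3,-2}: single k=1 term ⇒ +0.006494;  D = +0.003996-0.005119i
d^3_{-2,-2}: k∈[0..1] ⇒ +0.000859 -0.040897 = -0.040038;  D = +0.027514-0.029087i
d^3_{-1,-2}: k∈[0..1] ⇒ -0.008384 +0.159601 = +0.151217;  D = +0.113857-0.099515i
d^3_{0,-2}: k∈[0..1] ⇒ +0.044801 -0.426427 = -0.381626;  D = +0.309843-0.222790i
d^3_{1,-2}: k∈[0..1] ⇒ -0.159601 +0.759560 = +0.599960;  D = +0.518104-0.302523i
d^3_{2,-2}: k∈[0..1] ⇒ +0.389273 -0.741039 = -0.351766;  D = +0.319212-0.147793i
d^3_{3,-2}: single k=0 term ⇒ -0.588353;  D = -0.554924+0.195495i
Y_3^{m'}(θ=0.4881,φ=2.8259) and Σ D·Y over m':
  (+0.0040-0.0051i)·(-0.0251-0.0349i)  (+0.0275-0.0291i)·(+0.1602+0.1172i)  (+0.1139-0.0995i)·(-0.4179-0.1365i)  (+0.3098-0.2228i)·(+0.2968+0.0000i)  (+0.5181-0.3025i)·(+0.4179-0.1365i)  (+0.3192-0.1478i)·(+0.1602-0.1172i)  (-0.5549+0.1955i)·(+0.0251-0.0349i)
Y_3^-2(R⁻¹ n̂) = +0.240254-0.275433i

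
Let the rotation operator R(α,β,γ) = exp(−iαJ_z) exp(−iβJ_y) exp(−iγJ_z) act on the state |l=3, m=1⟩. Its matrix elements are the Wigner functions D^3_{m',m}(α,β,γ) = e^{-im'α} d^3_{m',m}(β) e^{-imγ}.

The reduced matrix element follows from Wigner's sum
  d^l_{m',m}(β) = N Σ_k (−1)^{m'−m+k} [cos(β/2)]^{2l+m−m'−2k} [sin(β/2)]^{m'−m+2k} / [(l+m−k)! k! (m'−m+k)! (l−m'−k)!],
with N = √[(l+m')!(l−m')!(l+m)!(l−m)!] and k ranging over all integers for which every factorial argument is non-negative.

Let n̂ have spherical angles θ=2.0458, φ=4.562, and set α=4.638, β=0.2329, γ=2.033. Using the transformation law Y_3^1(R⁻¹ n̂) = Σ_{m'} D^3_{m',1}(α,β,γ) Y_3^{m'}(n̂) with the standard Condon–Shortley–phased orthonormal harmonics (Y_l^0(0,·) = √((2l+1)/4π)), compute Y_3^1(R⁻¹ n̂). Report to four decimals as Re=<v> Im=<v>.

Need the full column D^3_{m',1} for m'=−3..3 at α=4.638, β=0.2329, γ=2.033.
cos(β/2)=0.993227, sin(β/2)=0.116187
d^3_{-3,1}: single k=4 term ⇒ +0.000696;  D = +0.000539-0.000441i
d^3_{-2,1}: k∈[3..4] ⇒ +0.009720 -0.000067 = +0.009653;  D = +0.005538+0.007907i
d^3_{-1,1}: k∈[2..4] ⇒ +0.078824 -0.001438 +0.000002 = +0.077389;  D = -0.066512+0.039562i
d^3_{0,1}: k∈[1..3] ⇒ +0.389038 -0.015971 +0.000073 = +0.373139;  D = -0.166391-0.333987i
d^3_{1,1}: k∈[0..2] ⇒ +0.960046 -0.105099 +0.001079 = +0.856025;  D = +0.792455-0.323720i
d^3_{2,1}: k∈[0..1] ⇒ -0.355141 +0.009720 = -0.345421;  D = -0.106500-0.328594i
d^3_{3,1}: single k=0 term ⇒ +0.050881;  D = -0.049434+0.012047i
Y_3^{m'}(θ=2.0458,φ=4.562) and Σ D·Y over m':
  (+0.0005-0.0004i)·(+0.1279-0.2641i)  (+0.0055+0.0079i)·(+0.3530+0.1095i)  (-0.0665+0.0396i)·(-0.0020+0.0130i)  (-0.1664-0.3340i)·(+0.3335+0.0000i)  (+0.7925-0.3237i)·(+0.0020+0.0130i)  (-0.1065-0.3286i)·(+0.3530-0.1095i)  (-0.0494+0.0120i)·(-0.1279-0.2641i)
Y_3^1(R⁻¹ n̂) = -0.113137-0.192291i

Re=-0.1131 Im=-0.1923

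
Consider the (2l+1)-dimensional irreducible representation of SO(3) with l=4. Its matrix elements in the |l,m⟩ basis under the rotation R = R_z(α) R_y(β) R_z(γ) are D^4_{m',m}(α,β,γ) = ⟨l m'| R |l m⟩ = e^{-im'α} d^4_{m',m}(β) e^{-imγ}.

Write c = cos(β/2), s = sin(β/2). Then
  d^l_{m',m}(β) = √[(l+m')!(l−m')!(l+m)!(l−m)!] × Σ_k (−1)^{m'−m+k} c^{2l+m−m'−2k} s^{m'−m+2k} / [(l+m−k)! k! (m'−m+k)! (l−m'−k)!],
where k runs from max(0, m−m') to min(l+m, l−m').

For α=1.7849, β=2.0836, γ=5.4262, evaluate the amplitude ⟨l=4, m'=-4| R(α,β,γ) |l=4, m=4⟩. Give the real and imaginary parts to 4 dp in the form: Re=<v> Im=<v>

First d^4_{-4,4}(β=2.0836), then the phase factors e^{-i(-4)α} and e^{-i(4)γ}:
With c≡cos(β/2)=0.504667 and s≡sin(β/2)=0.863314, N=[1·40320·40320·1]^{1/2}=40320.000000
k∈{8} keeps every argument non-negative
  k=8: (−1)^0·40320.0000/(40320)·0.5047^0·0.8633^8 = +0.308568
d^4_{-4,4}(2.0836) = +0.308568
Attach z-rotation phases: D = e^{-i(-4)(1.7849)}·(+0.308568)·e^{-i(4)(5.4262)} = -0.128081-0.280730i

Re=-0.1281 Im=-0.2807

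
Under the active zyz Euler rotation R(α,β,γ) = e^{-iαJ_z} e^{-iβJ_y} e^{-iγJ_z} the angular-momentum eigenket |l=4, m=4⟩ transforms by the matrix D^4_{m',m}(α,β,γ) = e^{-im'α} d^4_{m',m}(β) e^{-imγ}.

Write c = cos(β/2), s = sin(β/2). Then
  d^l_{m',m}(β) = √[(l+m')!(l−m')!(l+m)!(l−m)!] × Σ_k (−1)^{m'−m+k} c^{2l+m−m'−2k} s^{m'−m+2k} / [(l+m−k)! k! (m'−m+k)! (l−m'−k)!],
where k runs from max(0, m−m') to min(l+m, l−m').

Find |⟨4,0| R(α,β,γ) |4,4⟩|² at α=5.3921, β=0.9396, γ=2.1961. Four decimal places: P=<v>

P=0.0493

First d^4_{0,4}(β=0.9396), then the phase factors e^{-i(0)α} and e^{-i(4)γ}:
With c≡cos(β/2)=0.891659 and s≡sin(β/2)=0.452708, N=[24·24·40320·1]^{1/2}=4819.161753
k∈{4} keeps every argument non-negative
  k=4: (−1)^0·4819.1618/(576)·0.8917^4·0.4527^4 = +0.222135
d^4_{0,4}(0.9396) = +0.222135
|D^4_{0,4}|² = |d^4_{0,4}(β)|² = (+0.222135)² = 0.049344 (the z-rotation phases have unit modulus)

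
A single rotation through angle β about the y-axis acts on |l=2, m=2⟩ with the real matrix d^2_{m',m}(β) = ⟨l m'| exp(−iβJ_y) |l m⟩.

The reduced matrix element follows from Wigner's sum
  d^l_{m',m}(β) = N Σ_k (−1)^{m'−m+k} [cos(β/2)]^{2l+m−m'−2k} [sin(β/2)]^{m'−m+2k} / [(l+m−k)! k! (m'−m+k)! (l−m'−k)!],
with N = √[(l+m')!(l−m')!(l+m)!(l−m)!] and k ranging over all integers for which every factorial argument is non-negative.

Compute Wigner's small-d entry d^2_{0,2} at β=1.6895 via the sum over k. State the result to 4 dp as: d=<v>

d=0.6038

d^2_{0,2}(β=1.6895) via Wigner's sum:
c=cos(1.6895/2)=0.663918, s=sin(1.6895/2)=0.747805; N=√[2·2·24·1]=9.797959
Admissible k: 2..2 (factorial args all ≥0)
  k=2: (−1)^0·9.7980/(4)·0.6639^2·0.7478^2 = +0.603784
d^2_{0,2}(1.6895) = +0.603784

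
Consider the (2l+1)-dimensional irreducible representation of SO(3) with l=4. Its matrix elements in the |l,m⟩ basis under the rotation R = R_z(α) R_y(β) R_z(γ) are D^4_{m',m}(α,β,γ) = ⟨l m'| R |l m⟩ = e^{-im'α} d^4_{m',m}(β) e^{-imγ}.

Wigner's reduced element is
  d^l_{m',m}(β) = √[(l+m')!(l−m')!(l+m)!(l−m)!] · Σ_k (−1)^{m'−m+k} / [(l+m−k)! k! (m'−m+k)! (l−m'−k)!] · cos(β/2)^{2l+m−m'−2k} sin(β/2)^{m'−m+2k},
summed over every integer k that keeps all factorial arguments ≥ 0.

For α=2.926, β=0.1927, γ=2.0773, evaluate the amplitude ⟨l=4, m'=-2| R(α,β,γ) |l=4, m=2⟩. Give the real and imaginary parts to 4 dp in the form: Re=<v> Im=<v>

Re=-0.0002 Im=0.0012

First d^4_{-2,2}(β=0.1927), then the phase factors e^{-i(-2)α} and e^{-i(2)γ}:
c=cos(0.1927/2)=0.995362, s=sin(0.1927/2)=0.096201; N=√[2·720·720·2]=1440.000000
k: max(0,(2)−(-2))=4 … min(4+(2),4−(-2))=6
  k=4: (−1)^0·1440.0000/(96)·0.9954^4·0.0962^4 = +0.001261
  k=5: (−1)^1·1440.0000/(120)·0.9954^2·0.0962^6 = -0.000009
  k=6: (−1)^2·1440.0000/(1440)·0.9954^0·0.0962^8 = +0.000000
d^4_{-2,2}(0.1927) = +0.001261 -0.000009 +0.000000 = +0.001252
D = (+0.908471-0.417948i)·(+0.001252)·(-0.529312+0.848428i) = -0.000158+0.001242i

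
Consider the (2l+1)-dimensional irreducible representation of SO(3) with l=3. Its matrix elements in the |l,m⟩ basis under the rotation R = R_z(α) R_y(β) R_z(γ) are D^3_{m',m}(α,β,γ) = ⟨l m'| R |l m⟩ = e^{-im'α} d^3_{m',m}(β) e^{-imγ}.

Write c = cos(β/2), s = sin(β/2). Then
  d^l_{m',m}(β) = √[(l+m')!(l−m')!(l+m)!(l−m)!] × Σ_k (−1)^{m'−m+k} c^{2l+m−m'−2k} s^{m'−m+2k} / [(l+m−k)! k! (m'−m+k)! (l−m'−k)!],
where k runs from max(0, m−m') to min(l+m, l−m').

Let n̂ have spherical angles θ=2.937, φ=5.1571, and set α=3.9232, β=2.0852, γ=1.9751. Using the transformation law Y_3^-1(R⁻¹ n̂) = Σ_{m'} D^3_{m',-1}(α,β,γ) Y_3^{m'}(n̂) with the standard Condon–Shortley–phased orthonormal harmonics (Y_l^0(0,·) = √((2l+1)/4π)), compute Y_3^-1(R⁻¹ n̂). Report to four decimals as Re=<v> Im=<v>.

Re=-0.0217 Im=0.1230

Need the full column D^3_{m',-1} for m'=−3..3 at α=3.9232, β=2.0852, γ=1.9751.
cos(β/2)=0.503976, sin(β/2)=0.863717
d^3_{-3,-1}: single k=2 term ⇒ +0.186393;  D = +0.071290+0.172221i
d^3_{-2,-1}: k∈[1..2] ⇒ +0.088802 -0.521645 = -0.432844;  D = +0.399226+0.167249i
d^3_{-1,-1}: k∈[0..2] ⇒ +0.016386 -0.385012 +0.848122 = +0.479496;  D = +0.444417-0.180028i
d^3_{0,-1}: k∈[0..2] ⇒ -0.097278 +0.857151 -0.839188 = -0.079315;  D = +0.031201-0.072920i
d^3_{1,-1}: k∈[0..2] ⇒ +0.288759 -1.130829 +0.415174 = -0.426896;  D = +0.157275+0.396869i
d^3_{2,-1}: k∈[0..1] ⇒ -0.521645 +0.766070 = +0.244425;  D = +0.223983+0.097852i
d^3_{3,-1}: single k=0 term ⇒ +0.547460;  D = -0.510467+0.197828i
Y_3^{m'}(θ=2.937,φ=5.1571) and Σ D·Y over m':
  (+0.0713+0.1722i)·(-0.0034-0.0008i)  (+0.3992+0.1672i)·(+0.0260-0.0321i)  (+0.4444-0.1800i)·(+0.1072+0.2249i)  (+0.0312-0.0729i)·(-0.6554+0.0000i)  (+0.1573+0.3969i)·(-0.1072+0.2249i)  (+0.2240+0.0979i)·(+0.0260+0.0321i)  (-0.5105+0.1978i)·(+0.0034-0.0008i)
Y_3^-1(R⁻¹ n̂) = -0.021673+0.122990i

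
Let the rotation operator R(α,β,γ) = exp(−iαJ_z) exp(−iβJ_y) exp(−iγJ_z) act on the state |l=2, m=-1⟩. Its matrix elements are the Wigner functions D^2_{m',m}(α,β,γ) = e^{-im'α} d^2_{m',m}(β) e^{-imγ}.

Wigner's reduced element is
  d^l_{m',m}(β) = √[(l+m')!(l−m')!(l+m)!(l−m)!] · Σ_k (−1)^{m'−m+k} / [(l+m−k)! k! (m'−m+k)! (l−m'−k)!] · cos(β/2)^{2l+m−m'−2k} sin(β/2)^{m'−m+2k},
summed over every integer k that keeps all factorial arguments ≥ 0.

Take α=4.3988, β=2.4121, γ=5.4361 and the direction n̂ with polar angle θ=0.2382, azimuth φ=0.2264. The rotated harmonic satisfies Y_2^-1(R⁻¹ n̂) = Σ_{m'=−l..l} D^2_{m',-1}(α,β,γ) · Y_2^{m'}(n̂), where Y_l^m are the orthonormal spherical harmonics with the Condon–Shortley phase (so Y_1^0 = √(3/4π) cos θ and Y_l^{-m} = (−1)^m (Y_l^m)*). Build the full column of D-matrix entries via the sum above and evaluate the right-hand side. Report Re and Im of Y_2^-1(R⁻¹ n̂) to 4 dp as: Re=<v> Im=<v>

Re=0.3239 Im=-0.1764

Need the full column D^2_{m',-1} for m'=−2..2 at α=4.3988, β=2.4121, γ=5.4361.
cos(β/2)=0.356712, sin(β/2)=0.934214
d^2_{-2,-1}: single k=1 term ⇒ +0.084807;  D = -0.008174+0.084412i
d^2_{-1,-1}: k∈[0..1] ⇒ +0.016191 -0.333158 = -0.316967;  D = +0.290682+0.126382i
d^2_{0,-1}: k∈[0..1] ⇒ -0.103867 +0.712415 = +0.608549;  D = +0.402963-0.456018i
d^2_{1,-1}: k∈[0..1] ⇒ +0.333158 -0.761704 = -0.428545;  D = -0.217935-0.368992i
d^2_{2,-1}: single k=0 term ⇒ -0.581685;  D = +0.567676-0.126888i
Y_2^{m'}(θ=0.2382,φ=0.2264) and Σ D·Y over m':
  (-0.0082+0.0844i)·(+0.0193-0.0094i)  (+0.2907+0.1264i)·(+0.1726-0.0398i)  (+0.4030-0.4560i)·(+0.5781+0.0000i)  (-0.2179-0.3690i)·(-0.1726-0.0398i)  (+0.5677-0.1269i)·(+0.0193+0.0094i)
Y_2^-1(R⁻¹ n̂) = +0.323913-0.176412i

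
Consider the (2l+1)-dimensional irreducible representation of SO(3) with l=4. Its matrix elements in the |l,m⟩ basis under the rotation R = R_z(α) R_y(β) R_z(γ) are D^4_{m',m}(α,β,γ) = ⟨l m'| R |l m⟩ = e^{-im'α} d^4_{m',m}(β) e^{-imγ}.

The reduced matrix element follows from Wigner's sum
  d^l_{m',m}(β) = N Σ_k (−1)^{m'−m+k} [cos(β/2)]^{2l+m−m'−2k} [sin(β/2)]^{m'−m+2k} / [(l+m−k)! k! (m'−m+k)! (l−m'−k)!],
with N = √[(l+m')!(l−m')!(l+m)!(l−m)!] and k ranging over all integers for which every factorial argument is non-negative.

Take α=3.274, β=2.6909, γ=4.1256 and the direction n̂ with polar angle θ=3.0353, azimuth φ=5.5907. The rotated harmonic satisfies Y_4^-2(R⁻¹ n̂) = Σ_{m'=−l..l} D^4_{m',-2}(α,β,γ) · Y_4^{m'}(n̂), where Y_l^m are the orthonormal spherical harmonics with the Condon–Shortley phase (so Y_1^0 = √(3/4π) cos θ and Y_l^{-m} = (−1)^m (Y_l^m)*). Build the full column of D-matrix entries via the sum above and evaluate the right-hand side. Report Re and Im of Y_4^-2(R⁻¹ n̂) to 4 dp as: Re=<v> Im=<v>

Re=-0.0311 Im=0.3574

Need the full column D^4_{m',-2} for m'=−4..4 at α=3.274, β=2.6909, γ=4.1256.
cos(β/2)=0.223444, sin(β/2)=0.974717
d^4_{-4,-2}: single k=2 term ⇒ +0.000626;  D = -0.000500+0.000376i
d^4_{-3,-2}: k∈[1..2] ⇒ +0.000101 -0.005790 = -0.005688;  D = -0.004058+0.003986i
d^4_{-2,-2}: k∈[0..2] ⇒ +0.000006 -0.001419 +0.033750 = +0.032338;  D = -0.019879+0.025506i
d^4_{-1,-2}: k∈[0..2] ⇒ -0.000115 +0.010942 -0.138808 = -0.127981;  D = -0.064657+0.110447i
d^4_{0,-2}: k∈[0..2] ⇒ +0.001122 -0.056922 +0.406190 = +0.350390;  D = -0.135550+0.323109i
d^4_{1,-2}: k∈[0..2] ⇒ -0.007294 +0.208211 -0.792417 = -0.591500;  D = -0.154812+0.570882i
d^4_{2,-2}: k∈[0..2] ⇒ +0.033750 -0.513794 +0.814756 = +0.334712;  D = -0.044188+0.331783i
d^4_{3,-2}: k∈[0..1] ⇒ -0.110175 +0.698846 = +0.588671;  D = -0.000002-0.588671i
d^4_{4,-2}: single k=0 term ⇒ +0.226562;  D = +0.029912+0.224579i
Y_4^{m'}(θ=3.0353,φ=5.5907) and Σ D·Y over m':
  (-0.0005+0.0004i)·(-0.0001+0.0000i)  (-0.0041+0.0040i)·(+0.0007-0.0013i)  (-0.0199+0.0255i)·(+0.0041+0.0219i)  (-0.0647+0.1104i)·(-0.1506-0.1249i)  (-0.1356+0.3231i)·(+0.7991+0.0000i)  (-0.1548+0.5709i)·(+0.1506-0.1249i)  (-0.0442+0.3318i)·(+0.0041-0.0219i)  (-0.0000-0.5887i)·(-0.0007-0.0013i)  (+0.0299+0.2246i)·(-0.0001-0.0000i)
Y_4^-2(R⁻¹ n̂) = -0.031085+0.357402i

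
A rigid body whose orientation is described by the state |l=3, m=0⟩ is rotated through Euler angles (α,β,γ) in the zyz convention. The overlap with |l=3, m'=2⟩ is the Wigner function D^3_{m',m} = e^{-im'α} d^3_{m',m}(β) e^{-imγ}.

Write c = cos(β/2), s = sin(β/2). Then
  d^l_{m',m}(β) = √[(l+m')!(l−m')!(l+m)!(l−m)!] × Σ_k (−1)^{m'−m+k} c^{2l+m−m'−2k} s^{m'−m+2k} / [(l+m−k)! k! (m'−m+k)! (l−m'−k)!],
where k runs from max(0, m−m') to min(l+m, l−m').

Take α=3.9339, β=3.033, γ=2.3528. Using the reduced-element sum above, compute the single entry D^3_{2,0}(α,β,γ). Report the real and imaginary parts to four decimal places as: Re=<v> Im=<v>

Split into d^3_{2,0}(β=3.033) × two z-phases.
With c≡cos(β/2)=0.054270 and s≡sin(β/2)=0.998526, N=[120·1·6·6]^{1/2}=65.726707
The bounds max(0,m−m')=0 and min(l+m,l−m')=1 give 2 terms
  k=0: (−1)^2·65.7267/(12)·0.0543^4·0.9985^2 = +0.000047
  k=1: (−1)^3·65.7267/(12)·0.0543^2·0.9985^4 = -0.016037
d^3_{2,0}(3.033) = +0.000047 -0.016037 = -0.015989
Phases: e^{-i·(2)·3.9339}=-0.013818-0.999905i, e^{-i·(0)·2.3528}=+1.000000+0.000000i ⇒ D=+0.000221+0.015988i

Re=0.0002 Im=0.0160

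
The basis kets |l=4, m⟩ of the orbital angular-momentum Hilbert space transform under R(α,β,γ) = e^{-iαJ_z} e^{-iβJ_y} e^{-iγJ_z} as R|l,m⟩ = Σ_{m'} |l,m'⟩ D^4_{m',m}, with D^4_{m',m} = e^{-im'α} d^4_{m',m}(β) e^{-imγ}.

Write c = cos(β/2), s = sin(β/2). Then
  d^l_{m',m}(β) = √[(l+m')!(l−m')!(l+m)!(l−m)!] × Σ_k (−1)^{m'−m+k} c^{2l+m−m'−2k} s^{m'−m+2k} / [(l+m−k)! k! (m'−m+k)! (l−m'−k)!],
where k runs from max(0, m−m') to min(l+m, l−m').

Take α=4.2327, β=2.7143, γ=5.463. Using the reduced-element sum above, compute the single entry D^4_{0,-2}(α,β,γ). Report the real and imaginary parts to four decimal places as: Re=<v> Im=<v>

Re=-0.0226 Im=-0.3249

D^4_{0,-2}(4.2327,2.7143,5.463) = e^{-i·0·4.2327}·d^4_{0,-2}(2.7143)·e^{-i·-2·5.463}. Compute d first:
c=cos(2.7143/2)=0.212025, s=sin(2.7143/2)=0.977264; N=√[24·24·2·720]=910.735966
The bounds max(0,m−m')=0 and min(l+m,l−m')=2 give 3 terms
  k=0: (−1)^2·910.7360/(96)·0.2120^6·0.9773^2 = +0.000823
  k=1: (−1)^3·910.7360/(36)·0.2120^4·0.9773^4 = -0.046632
  k=2: (−1)^4·910.7360/(96)·0.2120^2·0.9773^6 = +0.371507
d^4_{0,-2}(2.7143) = +0.000823 -0.046632 +0.371507 = +0.325698
D = (+1.000000+0.000000i)·(+0.325698)·(-0.069518-0.997581i) = -0.022642-0.324910i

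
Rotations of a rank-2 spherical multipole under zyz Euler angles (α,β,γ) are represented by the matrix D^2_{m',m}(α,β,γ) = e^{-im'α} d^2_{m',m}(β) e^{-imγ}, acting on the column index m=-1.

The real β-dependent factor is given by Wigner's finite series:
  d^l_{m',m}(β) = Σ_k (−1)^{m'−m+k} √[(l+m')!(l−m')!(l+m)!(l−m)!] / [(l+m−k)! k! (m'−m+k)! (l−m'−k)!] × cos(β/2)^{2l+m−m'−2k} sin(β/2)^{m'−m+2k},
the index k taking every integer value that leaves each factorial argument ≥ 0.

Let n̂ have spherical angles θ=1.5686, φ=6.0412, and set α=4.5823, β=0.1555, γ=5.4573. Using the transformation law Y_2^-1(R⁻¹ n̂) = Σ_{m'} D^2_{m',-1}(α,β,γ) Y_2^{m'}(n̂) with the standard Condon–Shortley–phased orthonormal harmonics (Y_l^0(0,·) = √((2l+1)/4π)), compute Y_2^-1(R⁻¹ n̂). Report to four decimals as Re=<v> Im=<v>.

Re=-0.0099 Im=-0.0113

Need the full column D^2_{m',-1} for m'=−2..2 at α=4.5823, β=0.1555, γ=5.4573.
cos(β/2)=0.996979, sin(β/2)=0.077672
d^2_{-2,-1}: single k=1 term ⇒ +0.153940;  D = -0.071732+0.136206i
d^2_{-1,-1}: k∈[0..1] ⇒ +0.987971 -0.017989 = +0.969981;  D = -0.792354-0.559498i
d^2_{0,-1}: k∈[0..1] ⇒ -0.188537 +0.001144 = -0.187393;  D = -0.127035+0.137761i
d^2_{1,-1}: k∈[0..1] ⇒ +0.017989 -0.000036 = +0.017953;  D = +0.011508+0.013780i
d^2_{2,-1}: single k=0 term ⇒ -0.000934;  D = +0.000789-0.000501i
Y_2^{m'}(θ=1.5686,φ=6.0412) and Σ D·Y over m':
  (-0.0717+0.1362i)·(+0.3419+0.1797i)  (-0.7924-0.5595i)·(+0.0016+0.0004i)  (-0.1270+0.1378i)·(-0.3154+0.0000i)  (+0.0115+0.0138i)·(-0.0016+0.0004i)  (+0.0008-0.0005i)·(+0.3419-0.1797i)
Y_2^-1(R⁻¹ n̂) = -0.009864-0.011345i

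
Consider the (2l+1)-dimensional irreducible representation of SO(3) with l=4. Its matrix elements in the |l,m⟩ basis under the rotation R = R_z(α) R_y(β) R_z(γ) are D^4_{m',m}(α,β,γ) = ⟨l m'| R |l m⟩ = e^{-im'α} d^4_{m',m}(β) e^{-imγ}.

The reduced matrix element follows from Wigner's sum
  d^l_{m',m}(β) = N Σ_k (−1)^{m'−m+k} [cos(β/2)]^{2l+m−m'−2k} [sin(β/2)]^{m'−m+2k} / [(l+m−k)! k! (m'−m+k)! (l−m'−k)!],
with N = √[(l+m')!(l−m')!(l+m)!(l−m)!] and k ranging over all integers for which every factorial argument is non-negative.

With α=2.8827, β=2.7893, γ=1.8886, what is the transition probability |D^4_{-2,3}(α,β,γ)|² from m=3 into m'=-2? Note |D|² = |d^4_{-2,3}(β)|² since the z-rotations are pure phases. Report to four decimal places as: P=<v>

P=0.2830

Split into d^4_{-2,3}(β=2.7893) × two z-phases.
With c≡cos(β/2)=0.175237 and s≡sin(β/2)=0.984526, N=[2·720·5040·1]^{1/2}=2693.993318
The bounds max(0,m−m')=5 and min(l+m,l−m')=6 give 2 terms
  k=5: (−1)^0·2693.9933/(240)·0.1752^3·0.9845^5 = +0.055873
  k=6: (−1)^1·2693.9933/(720)·0.1752^1·0.9845^7 = -0.587869
d^4_{-2,3}(2.7893) = +0.055873 -0.587869 = -0.531997
|D^4_{-2,3}|² = |d^4_{-2,3}(β)|² = (-0.531997)² = 0.283020 (the z-rotation phases have unit modulus)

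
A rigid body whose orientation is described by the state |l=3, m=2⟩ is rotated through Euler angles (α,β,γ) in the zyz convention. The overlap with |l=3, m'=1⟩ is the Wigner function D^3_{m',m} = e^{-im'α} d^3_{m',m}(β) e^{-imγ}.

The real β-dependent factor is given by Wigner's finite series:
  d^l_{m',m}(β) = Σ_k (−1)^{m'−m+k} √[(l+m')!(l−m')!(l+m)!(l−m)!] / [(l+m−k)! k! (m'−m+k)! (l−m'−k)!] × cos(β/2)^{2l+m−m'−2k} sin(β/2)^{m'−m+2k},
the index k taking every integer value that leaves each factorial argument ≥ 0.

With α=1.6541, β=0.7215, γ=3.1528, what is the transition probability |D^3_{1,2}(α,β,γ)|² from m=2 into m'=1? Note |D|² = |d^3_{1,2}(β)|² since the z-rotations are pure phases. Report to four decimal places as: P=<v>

D^3_{1,2}(1.6541,0.7215,3.1528) = e^{-i·1·1.6541}·d^3_{1,2}(0.7215)·e^{-i·2·3.1528}. Compute d first:
Half-angle: c=0.935632, s=0.352976. N=√(24·2·120·1)=75.894664
k∈{1,2} keeps every argument non-negative
  k=1: (−1)^0·75.8947/(24)·0.9356^5·0.3530^1 = +0.800334
  k=2: (−1)^1·75.8947/(12)·0.9356^3·0.3530^3 = -0.227815
d^3_{1,2}(0.7215) = +0.800334 -0.227815 = +0.572520
|D^3_{1,2}|² = |d^3_{1,2}(β)|² = (+0.572520)² = 0.327779 (the z-rotation phases have unit modulus)

P=0.3278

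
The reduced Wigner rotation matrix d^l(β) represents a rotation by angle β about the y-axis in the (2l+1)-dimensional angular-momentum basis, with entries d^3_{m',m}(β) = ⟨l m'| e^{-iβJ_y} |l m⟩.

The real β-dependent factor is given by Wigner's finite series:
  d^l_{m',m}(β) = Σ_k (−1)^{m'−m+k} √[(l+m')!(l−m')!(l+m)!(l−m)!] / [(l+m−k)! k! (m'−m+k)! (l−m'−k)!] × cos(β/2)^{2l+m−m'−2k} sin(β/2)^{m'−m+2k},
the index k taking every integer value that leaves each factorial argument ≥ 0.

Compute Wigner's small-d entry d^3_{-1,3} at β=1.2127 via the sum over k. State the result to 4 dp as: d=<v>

d^3_{-1,3}(β=1.2127) via Wigner's sum:
c=cos(1.2127/2)=0.821734, s=sin(1.2127/2)=0.569872; N=√[2·24·720·1]=185.903201
The bounds max(0,m−m')=4 and min(l+m,l−m')=4 give 1 term
  k=4: (−1)^0·185.9032/(48)·0.8217^2·0.5699^4 = +0.275814
d^3_{-1,3}(1.2127) = +0.275814

d=0.2758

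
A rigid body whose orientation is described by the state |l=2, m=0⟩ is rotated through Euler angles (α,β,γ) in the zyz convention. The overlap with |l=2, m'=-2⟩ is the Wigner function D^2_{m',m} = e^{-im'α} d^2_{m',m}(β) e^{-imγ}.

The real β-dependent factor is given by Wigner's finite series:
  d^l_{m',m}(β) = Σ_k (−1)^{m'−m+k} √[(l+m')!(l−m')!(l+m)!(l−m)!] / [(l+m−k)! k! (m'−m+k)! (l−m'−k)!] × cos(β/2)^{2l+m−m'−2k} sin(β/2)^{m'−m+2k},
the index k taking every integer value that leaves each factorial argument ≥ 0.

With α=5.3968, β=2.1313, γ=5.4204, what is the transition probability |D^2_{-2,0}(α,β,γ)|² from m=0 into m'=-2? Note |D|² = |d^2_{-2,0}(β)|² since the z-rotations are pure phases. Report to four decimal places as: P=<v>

First d^2_{-2,0}(β=2.1313), then the phase factors e^{-i(-2)α} and e^{-i(0)γ}:
Half-angle: c=0.483935, s=0.875104. N=√(1·24·2·2)=9.797959
Admissible k: 2..2 (factorial args all ≥0)
  k=2: (−1)^0·9.7980/(4)·0.4839^2·0.8751^2 = +0.439308
d^2_{-2,0}(2.1313) = +0.439308
|D^2_{-2,0}|² = |d^2_{-2,0}(β)|² = (+0.439308)² = 0.192992 (the z-rotation phases have unit modulus)

P=0.1930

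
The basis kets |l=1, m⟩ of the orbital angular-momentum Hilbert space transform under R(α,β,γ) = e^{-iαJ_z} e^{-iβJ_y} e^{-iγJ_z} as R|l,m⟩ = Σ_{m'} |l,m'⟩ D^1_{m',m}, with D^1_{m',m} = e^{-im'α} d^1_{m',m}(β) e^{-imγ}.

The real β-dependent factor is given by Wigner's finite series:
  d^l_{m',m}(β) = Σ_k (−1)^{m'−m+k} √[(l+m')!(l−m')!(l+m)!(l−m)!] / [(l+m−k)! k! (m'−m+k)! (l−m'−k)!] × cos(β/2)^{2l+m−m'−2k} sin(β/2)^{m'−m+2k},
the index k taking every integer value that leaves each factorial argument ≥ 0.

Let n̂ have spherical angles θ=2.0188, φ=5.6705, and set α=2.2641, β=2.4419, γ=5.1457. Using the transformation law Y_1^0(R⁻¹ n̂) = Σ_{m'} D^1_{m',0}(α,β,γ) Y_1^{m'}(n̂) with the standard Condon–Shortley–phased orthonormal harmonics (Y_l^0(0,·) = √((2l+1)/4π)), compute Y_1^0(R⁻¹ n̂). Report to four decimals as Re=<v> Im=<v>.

Re=-0.1118 Im=0.0000

Need the full column D^1_{m',0} for m'=−1..1 at α=2.2641, β=2.4419, γ=5.1457.
cos(β/2)=0.342753, sin(β/2)=0.939425
d^1_{-1,0}: single k=1 term ⇒ +0.455364;  D = -0.291015+0.350239i
d^1_{0,0}: k∈[0..1] ⇒ +0.117480 -0.882520 = -0.765040;  D = -0.765040+0.000000i
d^1_{1,0}: single k=0 term ⇒ -0.455364;  D = +0.291015+0.350239i
Y_1^{m'}(θ=2.0188,φ=5.6705) and Σ D·Y over m':
  (-0.2910+0.3502i)·(+0.2548+0.1791i)  (-0.7650+0.0000i)·(-0.2116+0.0000i)  (+0.2910+0.3502i)·(-0.2548+0.1791i)
Y_1^0(R⁻¹ n̂) = -0.111796+0.000000i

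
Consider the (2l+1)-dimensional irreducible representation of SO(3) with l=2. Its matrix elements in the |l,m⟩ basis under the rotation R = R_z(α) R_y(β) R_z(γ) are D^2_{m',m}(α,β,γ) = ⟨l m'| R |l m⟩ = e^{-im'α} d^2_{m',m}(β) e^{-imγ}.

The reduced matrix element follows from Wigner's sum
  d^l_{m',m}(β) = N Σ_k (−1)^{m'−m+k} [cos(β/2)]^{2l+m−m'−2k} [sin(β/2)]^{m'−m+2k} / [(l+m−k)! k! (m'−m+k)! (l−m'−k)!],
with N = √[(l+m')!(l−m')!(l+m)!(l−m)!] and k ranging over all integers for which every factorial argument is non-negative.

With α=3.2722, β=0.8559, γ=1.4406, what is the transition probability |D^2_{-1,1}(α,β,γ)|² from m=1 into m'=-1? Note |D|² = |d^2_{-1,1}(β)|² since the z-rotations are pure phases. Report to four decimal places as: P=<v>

Split into d^2_{-1,1}(β=0.8559) × two z-phases.
With c≡cos(β/2)=0.909818 and s≡sin(β/2)=0.415007, N=[1·6·6·1]^{1/2}=6.000000
k∈{2,3} keeps every argument non-negative
  k=2: (−1)^0·6.0000/(2)·0.9098^2·0.4150^2 = +0.427701
  k=3: (−1)^1·6.0000/(6)·0.9098^0·0.4150^4 = -0.029663
d^2_{-1,1}(0.8559) = +0.427701 -0.029663 = +0.398038
|D^2_{-1,1}|² = |d^2_{-1,1}(β)|² = (+0.398038)² = 0.158434 (the z-rotation phases have unit modulus)

P=0.1584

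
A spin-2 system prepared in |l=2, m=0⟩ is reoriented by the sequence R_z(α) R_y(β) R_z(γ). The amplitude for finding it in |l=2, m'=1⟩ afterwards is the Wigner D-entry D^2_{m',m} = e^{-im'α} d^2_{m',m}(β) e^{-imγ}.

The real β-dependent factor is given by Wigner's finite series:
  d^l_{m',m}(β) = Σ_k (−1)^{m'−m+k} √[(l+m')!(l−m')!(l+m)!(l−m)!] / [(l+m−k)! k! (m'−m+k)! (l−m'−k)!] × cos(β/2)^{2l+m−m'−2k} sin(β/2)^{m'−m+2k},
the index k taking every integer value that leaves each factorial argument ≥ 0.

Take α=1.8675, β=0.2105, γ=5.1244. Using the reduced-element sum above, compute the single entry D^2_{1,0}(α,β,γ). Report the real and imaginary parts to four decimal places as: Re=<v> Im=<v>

First d^2_{1,0}(β=0.2105), then the phase factors e^{-i(1)α} and e^{-i(0)γ}:
Half-angle: c=0.994466, s=0.105056. N=√(6·1·2·2)=4.898979
The bounds max(0,m−m')=0 and min(l+m,l−m')=1 give 2 terms
  k=0: (−1)^1·4.8990/(2)·0.9945^3·0.1051^1 = -0.253085
  k=1: (−1)^2·4.8990/(2)·0.9945^1·0.1051^3 = +0.002824
d^2_{1,0}(0.2105) = -0.253085 +0.002824 = -0.250260
Attach z-rotation phases: D = e^{-i(1)(1.8675)}·(-0.250260)·e^{-i(0)(5.1244)} = +0.073168+0.239325i

Re=0.0732 Im=0.2393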